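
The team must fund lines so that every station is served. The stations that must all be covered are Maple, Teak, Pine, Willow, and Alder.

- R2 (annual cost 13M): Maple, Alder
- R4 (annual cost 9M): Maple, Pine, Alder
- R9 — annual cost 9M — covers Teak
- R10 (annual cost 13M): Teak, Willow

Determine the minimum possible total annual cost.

22

Choose R4 and R10: together they cover Maple, Teak, Pine, Willow, Alder — every station.
Total annual cost: 9 + 13 = 22.
No cover costs less than 22.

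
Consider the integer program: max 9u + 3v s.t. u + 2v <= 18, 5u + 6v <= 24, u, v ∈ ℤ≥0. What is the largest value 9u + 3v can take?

36

The continuous relaxation peaks at (4.8, 0) with value 43.20; rounding to a feasible lattice point costs some objective.
(u,v)=(4,0): 1·4+2·0=4≤18, 5·4+6·0=20≤24, objective 36.
(u,v)=(3,1): 1·3+2·1=5≤18, 5·3+6·1=21≤24, objective 30.
(u,v)=(3,0): 1·3+2·0=3≤18, 5·3+6·0=15≤24, objective 27.
Maximum is 36 at (u,v)=(4,0).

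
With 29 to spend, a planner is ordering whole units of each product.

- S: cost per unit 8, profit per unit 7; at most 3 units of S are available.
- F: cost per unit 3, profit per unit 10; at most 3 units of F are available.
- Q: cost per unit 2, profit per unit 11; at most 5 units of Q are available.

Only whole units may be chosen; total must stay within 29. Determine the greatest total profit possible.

Q has the best ratio (11/2); taking only Q gives at most 5×11 = 55 (stopped by the supply cap of 5).
Mixing does better — 1×S, 3×F, and 5×Q: cost 27 ≤ 29, profit 1·7 + 3·10 + 5·11 = 92.

92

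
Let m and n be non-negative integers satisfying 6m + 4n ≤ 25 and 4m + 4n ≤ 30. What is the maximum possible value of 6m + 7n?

42

The continuous relaxation peaks at (0, 6.25) with value 43.75; rounding to a feasible lattice point costs some objective.
(m,n)=(0,6): 6·0+4·6=24≤25, 4·0+4·6=24≤30, objective 42.
(m,n)=(0,5): 6·0+4·5=20≤25, 4·0+4·5=20≤30, objective 35.
The best lattice point is (0,6), giving 42.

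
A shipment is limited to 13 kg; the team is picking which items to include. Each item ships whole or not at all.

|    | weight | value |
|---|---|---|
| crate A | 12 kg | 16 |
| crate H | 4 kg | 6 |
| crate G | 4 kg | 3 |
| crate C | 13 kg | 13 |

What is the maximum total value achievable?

16

crate C: weight 13 ≤ 13, value 13.
crate A: weight 12 ≤ 13, value 16.
Best is crate A with total value 16.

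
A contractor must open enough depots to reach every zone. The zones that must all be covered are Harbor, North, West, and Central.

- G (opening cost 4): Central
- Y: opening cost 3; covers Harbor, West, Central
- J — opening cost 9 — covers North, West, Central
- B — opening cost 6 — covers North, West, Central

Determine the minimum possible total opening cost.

9

This is an integer covering problem.
Choose Y and B: together they cover Harbor, North, West, Central — every zone.
Total opening cost: 3 + 6 = 9.
No cover costs less than 9.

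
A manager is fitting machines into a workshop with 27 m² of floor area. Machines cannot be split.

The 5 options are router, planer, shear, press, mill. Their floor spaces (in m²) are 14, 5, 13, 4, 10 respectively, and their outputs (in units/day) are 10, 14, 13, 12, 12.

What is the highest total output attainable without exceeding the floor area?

39

Allowing fractional choices, the relaxed optimum would be about 46.0, but machines are indivisible.
planer + shear + press: floor space 5 + 13 + 4 = 22 ≤ 27, output 14 + 13 + 12 = 39.
shear + press + mill: floor space 13 + 4 + 10 = 27 ≤ 27, output 13 + 12 + 12 = 37.
planer + press + mill: floor space 5 + 4 + 10 = 19 ≤ 27, output 14 + 12 + 12 = 38.
Best is planer, shear, and press with total output 39.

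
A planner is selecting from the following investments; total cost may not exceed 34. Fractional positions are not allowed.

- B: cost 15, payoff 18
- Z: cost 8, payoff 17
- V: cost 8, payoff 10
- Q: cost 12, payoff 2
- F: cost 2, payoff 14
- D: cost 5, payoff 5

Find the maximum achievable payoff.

59

This is a 0-1 knapsack instance.
Take B, Z, V, and F: cost 15 + 8 + 8 + 2 = 33 ≤ 34, payoff 18 + 17 + 10 + 14 = 59.
No other feasible combination does better.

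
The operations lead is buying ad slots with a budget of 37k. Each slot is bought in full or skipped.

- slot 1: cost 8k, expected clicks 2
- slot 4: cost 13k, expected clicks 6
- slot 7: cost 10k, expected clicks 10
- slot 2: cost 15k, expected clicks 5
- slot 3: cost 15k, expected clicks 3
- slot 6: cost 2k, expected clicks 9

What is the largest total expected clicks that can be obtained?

27

Take slot 1, slot 4, slot 7, and slot 6: cost 8 + 13 + 10 + 2 = 33 ≤ 37, expected clicks 2 + 6 + 10 + 9 = 27.
No other feasible combination does better.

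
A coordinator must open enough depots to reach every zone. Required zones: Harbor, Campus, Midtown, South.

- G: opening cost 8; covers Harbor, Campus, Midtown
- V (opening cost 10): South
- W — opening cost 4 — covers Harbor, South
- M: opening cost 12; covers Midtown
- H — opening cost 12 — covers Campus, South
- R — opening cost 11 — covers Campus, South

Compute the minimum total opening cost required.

This is an integer covering problem.
Choose G and W: together they cover Harbor, Campus, Midtown, South — every zone.
Total opening cost: 8 + 4 = 12.
No cover costs less than 12.

12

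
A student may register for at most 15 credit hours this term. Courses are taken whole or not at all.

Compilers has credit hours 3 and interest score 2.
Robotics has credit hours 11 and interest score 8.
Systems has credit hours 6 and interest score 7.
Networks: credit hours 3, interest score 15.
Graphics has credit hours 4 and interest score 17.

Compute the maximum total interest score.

Take Systems, Networks, and Graphics: credit hours 6 + 3 + 4 = 13 ≤ 15, interest score 7 + 15 + 17 = 39.
No other feasible combination does better.

39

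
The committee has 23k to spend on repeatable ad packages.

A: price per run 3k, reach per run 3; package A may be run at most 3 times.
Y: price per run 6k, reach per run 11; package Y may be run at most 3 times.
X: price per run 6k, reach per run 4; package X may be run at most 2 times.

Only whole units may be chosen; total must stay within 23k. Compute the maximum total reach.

This is a bounded integer knapsack.
Y has the best ratio (11/6); taking only Y gives at most 3×11 = 33 (stopped by the price limit).
Mixing does better — 1×A and 3×Y: price 21 ≤ 23, reach 1·3 + 3·11 = 36.

36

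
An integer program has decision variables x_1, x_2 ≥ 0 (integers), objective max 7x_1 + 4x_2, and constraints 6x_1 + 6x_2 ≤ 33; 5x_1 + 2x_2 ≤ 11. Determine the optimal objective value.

Relaxing integrality, the LP optimum is 22.00 at (x_1,x_2) = (0, 5.5), which is not an integer point.
(x_1,x_2)=(0,5) is feasible, giving 20.
(x_1,x_2)=(0,4) is feasible, giving 16.
No feasible integer point exceeds 20.

20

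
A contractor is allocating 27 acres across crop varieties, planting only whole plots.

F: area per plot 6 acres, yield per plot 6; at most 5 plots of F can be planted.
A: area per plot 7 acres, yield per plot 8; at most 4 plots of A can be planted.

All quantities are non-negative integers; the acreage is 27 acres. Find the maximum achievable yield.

30

A has the best ratio (8/7); taking only A gives at most 3×8 = 24 (stopped by the area limit).
Mixing does better — 1×F and 3×A: area 27 ≤ 27, yield 1·6 + 3·8 = 30.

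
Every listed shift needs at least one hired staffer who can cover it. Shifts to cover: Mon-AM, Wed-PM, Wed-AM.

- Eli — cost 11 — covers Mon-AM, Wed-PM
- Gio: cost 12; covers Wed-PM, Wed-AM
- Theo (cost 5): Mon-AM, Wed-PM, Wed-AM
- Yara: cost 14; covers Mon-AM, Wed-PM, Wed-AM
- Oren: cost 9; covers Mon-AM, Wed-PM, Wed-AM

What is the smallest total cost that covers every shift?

5

Theo alone covers Mon-AM, Wed-PM, Wed-AM — every shift.
Total cost: 5.
No cover costs less than 5.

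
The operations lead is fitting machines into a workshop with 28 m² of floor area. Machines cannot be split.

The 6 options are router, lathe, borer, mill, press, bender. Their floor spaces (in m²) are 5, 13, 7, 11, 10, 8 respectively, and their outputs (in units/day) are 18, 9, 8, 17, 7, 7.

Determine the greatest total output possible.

This is an integer program with binary decision variables.
Allowing fractional choices, the relaxed optimum would be about 47.4, but machines are indivisible.
router + mill + bender: floor space 5 + 11 + 8 = 24 ≤ 28, output 18 + 17 + 7 = 42.
router + borer + mill: floor space 5 + 7 + 11 = 23 ≤ 28, output 18 + 8 + 17 = 43.
Best is router, borer, and mill with total output 43.

43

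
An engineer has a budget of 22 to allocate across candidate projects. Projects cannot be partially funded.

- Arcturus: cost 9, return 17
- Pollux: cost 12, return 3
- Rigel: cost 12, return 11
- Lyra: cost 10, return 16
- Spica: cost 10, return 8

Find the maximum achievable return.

Treat it as a binary knapsack problem.
Rigel + Lyra: cost 12 + 10 = 22 ≤ 22, return 11 + 16 = 27.
Arcturus + Lyra: cost 9 + 10 = 19 ≤ 22, return 17 + 16 = 33.
Arcturus + Rigel: cost 9 + 12 = 21 ≤ 22, return 17 + 11 = 28.
Best is Arcturus and Lyra with total return 33.

33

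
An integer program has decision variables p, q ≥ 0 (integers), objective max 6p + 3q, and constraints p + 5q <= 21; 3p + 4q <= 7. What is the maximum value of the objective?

12

(p,q)=(2,0) is feasible, giving 12.
(p,q)=(1,1) is feasible, giving 9.
No feasible integer point exceeds 12.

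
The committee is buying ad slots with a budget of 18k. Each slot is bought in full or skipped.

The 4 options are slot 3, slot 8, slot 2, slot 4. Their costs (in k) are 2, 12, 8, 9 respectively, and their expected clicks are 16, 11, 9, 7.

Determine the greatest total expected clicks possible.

27

Allowing fractional choices, the relaxed optimum would be about 32.3, but ad slots are indivisible.
slot 3 + slot 2: cost 2 + 8 = 10 ≤ 18, expected clicks 16 + 9 = 25.
slot 3 + slot 8: cost 2 + 12 = 14 ≤ 18, expected clicks 16 + 11 = 27.
slot 3 + slot 4: cost 2 + 9 = 11 ≤ 18, expected clicks 16 + 7 = 23.
Best is slot 3 and slot 8 with total expected clicks 27.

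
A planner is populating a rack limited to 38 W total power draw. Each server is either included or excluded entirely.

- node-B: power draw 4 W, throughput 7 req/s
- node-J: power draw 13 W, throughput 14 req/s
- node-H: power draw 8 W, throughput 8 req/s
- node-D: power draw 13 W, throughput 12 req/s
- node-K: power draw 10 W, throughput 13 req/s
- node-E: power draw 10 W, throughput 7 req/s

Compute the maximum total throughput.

42

This is an integer program with binary decision variables.
Take node-B, node-J, node-H, and node-K: power draw 4 + 13 + 8 + 10 = 35 ≤ 38, throughput 7 + 14 + 8 + 13 = 42.
No other feasible combination does better.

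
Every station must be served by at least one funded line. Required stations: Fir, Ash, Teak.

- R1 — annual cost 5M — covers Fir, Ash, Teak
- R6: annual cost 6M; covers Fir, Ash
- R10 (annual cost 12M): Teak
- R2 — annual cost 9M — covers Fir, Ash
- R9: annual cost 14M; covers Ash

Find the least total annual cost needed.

5

R1 alone covers Fir, Ash, Teak — every station.
Total annual cost: 5.
No cover costs less than 5.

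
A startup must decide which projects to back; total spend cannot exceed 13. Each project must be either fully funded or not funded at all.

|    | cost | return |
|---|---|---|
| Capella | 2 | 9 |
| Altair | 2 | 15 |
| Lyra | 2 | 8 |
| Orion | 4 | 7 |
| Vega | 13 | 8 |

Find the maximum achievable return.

39

Capella + Altair + Lyra: cost 2 + 2 + 2 = 6 ≤ 13, return 9 + 15 + 8 = 32.
Capella + Altair + Lyra + Orion: cost 2 + 2 + 2 + 4 = 10 ≤ 13, return 9 + 15 + 8 + 7 = 39.
Capella + Altair + Orion: cost 2 + 2 + 4 = 8 ≤ 13, return 9 + 15 + 7 = 31.
Best is Capella, Altair, Lyra, and Orion with total return 39.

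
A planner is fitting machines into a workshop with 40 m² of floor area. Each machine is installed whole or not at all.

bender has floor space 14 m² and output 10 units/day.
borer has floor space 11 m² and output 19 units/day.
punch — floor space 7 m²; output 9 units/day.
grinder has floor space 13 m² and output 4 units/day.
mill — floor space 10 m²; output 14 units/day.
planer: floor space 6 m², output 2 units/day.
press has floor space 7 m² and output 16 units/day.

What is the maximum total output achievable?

Take borer, punch, mill, and press: floor space 11 + 7 + 10 + 7 = 35 ≤ 40, output 19 + 9 + 14 + 16 = 58.
No other feasible combination does better.

58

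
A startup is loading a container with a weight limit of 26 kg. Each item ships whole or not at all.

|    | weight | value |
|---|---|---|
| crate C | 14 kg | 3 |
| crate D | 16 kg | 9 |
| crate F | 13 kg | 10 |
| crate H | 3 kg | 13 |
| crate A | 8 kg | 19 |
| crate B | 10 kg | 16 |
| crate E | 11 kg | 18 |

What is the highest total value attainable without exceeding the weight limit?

50

Treat it as a binary knapsack problem.
Take crate H, crate A, and crate E: weight 3 + 8 + 11 = 22 ≤ 26, value 13 + 19 + 18 = 50.
No other feasible combination does better.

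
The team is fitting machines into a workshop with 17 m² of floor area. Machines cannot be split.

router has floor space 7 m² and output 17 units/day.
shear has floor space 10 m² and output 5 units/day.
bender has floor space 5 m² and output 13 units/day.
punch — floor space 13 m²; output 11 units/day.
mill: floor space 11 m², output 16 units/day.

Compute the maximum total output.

30

Allowing fractional choices, the relaxed optimum would be about 37.3, but machines are indivisible.
bender + mill: floor space 5 + 11 = 16 ≤ 17, output 13 + 16 = 29.
router + bender: floor space 7 + 5 = 12 ≤ 17, output 17 + 13 = 30.
router + shear: floor space 7 + 10 = 17 ≤ 17, output 17 + 5 = 22.
Best is router and bender with total output 30.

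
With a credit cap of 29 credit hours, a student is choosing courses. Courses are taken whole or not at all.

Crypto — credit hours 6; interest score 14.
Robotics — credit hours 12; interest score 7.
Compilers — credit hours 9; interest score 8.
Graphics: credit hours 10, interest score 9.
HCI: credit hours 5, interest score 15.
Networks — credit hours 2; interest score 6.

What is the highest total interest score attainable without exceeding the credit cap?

44

This is a 0-1 knapsack instance.
Crypto + Graphics + HCI + Networks: credit hours 6 + 10 + 5 + 2 = 23 ≤ 29, interest score 14 + 9 + 15 + 6 = 44.
Crypto + Compilers + HCI + Networks: credit hours 6 + 9 + 5 + 2 = 22 ≤ 29, interest score 14 + 8 + 15 + 6 = 43.
Crypto + Robotics + HCI + Networks: credit hours 6 + 12 + 5 + 2 = 25 ≤ 29, interest score 14 + 7 + 15 + 6 = 42.
Best is Crypto, Graphics, HCI, and Networks with total interest score 44.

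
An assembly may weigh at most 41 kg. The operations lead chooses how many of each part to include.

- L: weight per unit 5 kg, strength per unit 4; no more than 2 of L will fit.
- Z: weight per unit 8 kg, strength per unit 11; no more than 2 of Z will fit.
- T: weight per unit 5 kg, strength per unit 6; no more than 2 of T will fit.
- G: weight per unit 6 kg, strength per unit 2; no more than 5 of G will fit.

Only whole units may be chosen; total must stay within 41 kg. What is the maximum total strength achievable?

2×L, 2×Z, and 2×T: weight 36 ≤ 41, strength 2·4 + 2·11 + 2·6 = 42.
1×L, 2×Z, 2×T, and 1×G: weight 37 ≤ 41, strength 1·4 + 2·11 + 2·6 + 1·2 = 40.
Best is 42.

42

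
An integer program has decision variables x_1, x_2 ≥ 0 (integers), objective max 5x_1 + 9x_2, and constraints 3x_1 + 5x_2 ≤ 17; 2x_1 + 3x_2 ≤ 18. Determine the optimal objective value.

29

(x_1,x_2)=(4,1) is feasible, giving 29.
(x_1,x_2)=(0,3) is feasible, giving 27.
(x_1,x_2)=(5,0) is feasible, giving 25.
No feasible integer point exceeds 29.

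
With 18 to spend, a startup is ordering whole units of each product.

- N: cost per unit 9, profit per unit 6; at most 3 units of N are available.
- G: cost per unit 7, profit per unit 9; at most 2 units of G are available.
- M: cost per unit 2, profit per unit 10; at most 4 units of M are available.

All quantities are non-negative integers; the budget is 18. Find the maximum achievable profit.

49

M has the best ratio (10/2); taking only M gives at most 4×10 = 40 (stopped by the supply cap of 4).
Mixing does better — 1×G and 4×M: cost 15 ≤ 18, profit 1·9 + 4·10 = 49.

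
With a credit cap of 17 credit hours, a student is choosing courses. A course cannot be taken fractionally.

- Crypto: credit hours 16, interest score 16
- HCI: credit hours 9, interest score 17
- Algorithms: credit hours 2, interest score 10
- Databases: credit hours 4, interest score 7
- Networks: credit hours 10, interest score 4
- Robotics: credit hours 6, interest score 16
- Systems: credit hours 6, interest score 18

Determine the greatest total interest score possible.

Treat it as a binary knapsack problem.
Algorithms + Robotics + Systems: credit hours 2 + 6 + 6 = 14 ≤ 17, interest score 10 + 16 + 18 = 44.
HCI + Algorithms + Robotics: credit hours 9 + 2 + 6 = 17 ≤ 17, interest score 17 + 10 + 16 = 43.
HCI + Algorithms + Systems: credit hours 9 + 2 + 6 = 17 ≤ 17, interest score 17 + 10 + 18 = 45.
Best is HCI, Algorithms, and Systems with total interest score 45.

45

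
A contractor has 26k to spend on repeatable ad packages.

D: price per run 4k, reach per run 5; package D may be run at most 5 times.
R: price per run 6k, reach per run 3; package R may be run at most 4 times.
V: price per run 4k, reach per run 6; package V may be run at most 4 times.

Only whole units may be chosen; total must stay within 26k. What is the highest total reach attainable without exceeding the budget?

Take 2×D and 4×V: price 24 ≤ 26, reach 2·5 + 4·6 = 34.
V has the best ratio (6/4) and is taken to its limit of 4; remaining capacity is filled optimally with the others.

34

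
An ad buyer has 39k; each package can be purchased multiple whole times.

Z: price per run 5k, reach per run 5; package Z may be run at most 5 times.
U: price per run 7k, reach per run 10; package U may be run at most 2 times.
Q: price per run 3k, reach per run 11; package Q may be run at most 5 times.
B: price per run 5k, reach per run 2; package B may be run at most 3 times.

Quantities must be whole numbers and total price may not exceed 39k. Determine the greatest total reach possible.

85

This is a bounded integer knapsack.
Q has the best ratio (11/3); taking only Q gives at most 5×11 = 55 (stopped by the supply cap of 5).
Mixing does better — 2×Z, 2×U, and 5×Q: price 39 ≤ 39, reach 2·5 + 2·10 + 5·11 = 85.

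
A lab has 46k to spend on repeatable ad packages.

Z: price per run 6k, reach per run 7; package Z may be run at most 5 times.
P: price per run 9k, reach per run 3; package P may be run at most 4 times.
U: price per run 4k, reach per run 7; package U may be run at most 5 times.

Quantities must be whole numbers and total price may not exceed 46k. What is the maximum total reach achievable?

5×Z and 4×U: price 46 ≤ 46, reach 5·7 + 4·7 = 63.
4×Z and 5×U: price 44 ≤ 46, reach 4·7 + 5·7 = 63.
Best is 63.

63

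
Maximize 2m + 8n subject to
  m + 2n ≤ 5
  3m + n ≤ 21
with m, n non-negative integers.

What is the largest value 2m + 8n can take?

The continuous relaxation peaks at (0, 2.5) with value 20.00; rounding to a feasible lattice point costs some objective.
(m,n)=(1,2) is feasible, giving 18.
(m,n)=(0,2) is feasible, giving 16.
Maximum is 18 at (m,n)=(1,2).

18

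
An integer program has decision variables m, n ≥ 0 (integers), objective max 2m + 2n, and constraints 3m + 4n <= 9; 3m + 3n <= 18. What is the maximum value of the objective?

6

(m,n)=(3,0): 3·3+4·0=9≤9, 3·3+3·0=9≤18, objective 6.
(m,n)=(2,0): 3·2+4·0=6≤9, 3·2+3·0=6≤18, objective 4.
Maximum is 6 at (m,n)=(3,0).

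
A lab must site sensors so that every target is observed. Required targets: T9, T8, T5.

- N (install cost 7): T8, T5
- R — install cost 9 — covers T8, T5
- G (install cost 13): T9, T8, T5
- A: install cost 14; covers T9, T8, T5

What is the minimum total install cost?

13

G alone covers T9, T8, T5 — every target.
Total install cost: 13.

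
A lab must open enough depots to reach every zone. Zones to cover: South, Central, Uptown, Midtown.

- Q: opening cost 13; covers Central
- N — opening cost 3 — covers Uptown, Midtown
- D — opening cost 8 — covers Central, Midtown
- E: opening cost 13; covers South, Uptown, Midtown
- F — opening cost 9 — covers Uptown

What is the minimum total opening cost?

Choose D and E: together they cover South, Central, Uptown, Midtown — every zone.
Total opening cost: 8 + 13 = 21.

21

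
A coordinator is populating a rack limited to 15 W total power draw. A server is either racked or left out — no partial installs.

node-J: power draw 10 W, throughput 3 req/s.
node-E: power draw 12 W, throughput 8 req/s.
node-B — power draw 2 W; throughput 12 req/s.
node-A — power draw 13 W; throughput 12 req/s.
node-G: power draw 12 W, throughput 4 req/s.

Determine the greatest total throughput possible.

24

Take node-B and node-A: power draw 2 + 13 = 15 ≤ 15, throughput 12 + 12 = 24.
No other feasible combination does better.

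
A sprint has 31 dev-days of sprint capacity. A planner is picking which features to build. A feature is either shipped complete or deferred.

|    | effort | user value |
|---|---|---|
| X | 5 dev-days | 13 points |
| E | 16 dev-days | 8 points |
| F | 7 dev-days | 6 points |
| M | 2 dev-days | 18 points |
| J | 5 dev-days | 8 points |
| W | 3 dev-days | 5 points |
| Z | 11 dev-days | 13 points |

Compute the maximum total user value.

X + F + M + J + Z: effort 5 + 7 + 2 + 5 + 11 = 30 ≤ 31, user value 13 + 6 + 18 + 8 + 13 = 58.
X + M + J + W + Z: effort 5 + 2 + 5 + 3 + 11 = 26 ≤ 31, user value 13 + 18 + 8 + 5 + 13 = 57.
Best is X, F, M, J, and Z with total user value 58.

58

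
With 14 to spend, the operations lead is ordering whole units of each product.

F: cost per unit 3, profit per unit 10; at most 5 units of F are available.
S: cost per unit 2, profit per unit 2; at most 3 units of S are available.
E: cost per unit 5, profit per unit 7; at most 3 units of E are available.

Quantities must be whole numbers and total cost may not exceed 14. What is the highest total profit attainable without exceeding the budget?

42

Take 4×F and 1×S: cost 14 ≤ 14, profit 4·10 + 1·2 = 42.
No other integer combination yields more.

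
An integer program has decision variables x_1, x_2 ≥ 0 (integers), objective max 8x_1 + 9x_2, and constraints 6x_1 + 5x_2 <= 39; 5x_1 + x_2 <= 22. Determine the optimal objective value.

63

Relaxing integrality, the LP optimum is 70.20 at (x_1,x_2) = (0, 7.8), which is not an integer point.
(x_1,x_2)=(0,7) is feasible, giving 63.
(x_1,x_2)=(1,6) is feasible, giving 62.
(x_1,x_2)=(0,6) is feasible, giving 54.
Maximum is 63 at (x_1,x_2)=(0,7).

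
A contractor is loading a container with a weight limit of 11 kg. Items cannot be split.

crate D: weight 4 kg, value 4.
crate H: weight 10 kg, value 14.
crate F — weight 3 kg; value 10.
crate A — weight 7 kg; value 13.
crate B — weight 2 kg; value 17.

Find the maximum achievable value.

31

Take crate D, crate F, and crate B: weight 4 + 3 + 2 = 9 ≤ 11, value 4 + 10 + 17 = 31.
No other feasible combination does better.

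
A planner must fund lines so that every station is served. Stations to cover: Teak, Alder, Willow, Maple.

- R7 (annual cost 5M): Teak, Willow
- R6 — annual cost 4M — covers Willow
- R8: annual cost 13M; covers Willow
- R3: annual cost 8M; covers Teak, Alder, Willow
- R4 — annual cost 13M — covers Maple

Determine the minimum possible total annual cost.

The greedy cost-per-new-station heuristic would pick R7, R3, and R4 for 26, but a cheaper cover exists.
Choose R3 and R4: together they cover Teak, Alder, Willow, Maple — every station.
Total annual cost: 8 + 13 = 21.
No cover costs less than 21.

21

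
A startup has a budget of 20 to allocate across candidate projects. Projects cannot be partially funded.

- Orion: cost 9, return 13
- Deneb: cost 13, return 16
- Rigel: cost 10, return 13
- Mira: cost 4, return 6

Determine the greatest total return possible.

This is an integer program with binary decision variables.
Take Orion and Rigel: cost 9 + 10 = 19 ≤ 20, return 13 + 13 = 26.
No other feasible combination does better.

26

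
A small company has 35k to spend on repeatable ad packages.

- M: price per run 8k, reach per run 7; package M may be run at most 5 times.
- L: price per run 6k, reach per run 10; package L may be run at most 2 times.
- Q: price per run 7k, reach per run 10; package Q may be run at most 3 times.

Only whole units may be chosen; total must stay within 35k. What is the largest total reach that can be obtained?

This is a bounded integer knapsack.
Take 2×L and 3×Q: price 33 ≤ 35, reach 2·10 + 3·10 = 50.
L has the best ratio (10/6) and is taken to its limit of 2; remaining capacity is filled optimally with the others.

50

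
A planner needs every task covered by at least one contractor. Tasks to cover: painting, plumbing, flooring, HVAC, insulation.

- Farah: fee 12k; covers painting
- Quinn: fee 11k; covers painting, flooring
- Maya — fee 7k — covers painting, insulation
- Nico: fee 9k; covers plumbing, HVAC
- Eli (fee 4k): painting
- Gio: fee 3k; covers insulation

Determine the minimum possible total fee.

23

The greedy cost-per-new-task heuristic would pick Gio, Eli, Nico, and Quinn for 27, but a cheaper cover exists.
Choose Quinn, Nico, and Gio: together they cover painting, plumbing, flooring, HVAC, insulation — every task.
Total fee: 11 + 9 + 3 = 23.
No cover costs less than 23.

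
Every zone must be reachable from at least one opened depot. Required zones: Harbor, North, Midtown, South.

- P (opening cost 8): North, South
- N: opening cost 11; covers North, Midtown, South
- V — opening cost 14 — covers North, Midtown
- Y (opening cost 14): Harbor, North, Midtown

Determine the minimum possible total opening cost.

This is an integer covering problem.
The greedy cost-per-new-zone heuristic would pick N and Y for 25, but a cheaper cover exists.
Choose P and Y: together they cover Harbor, North, Midtown, South — every zone.
Total opening cost: 8 + 14 = 22.
No cover costs less than 22.

22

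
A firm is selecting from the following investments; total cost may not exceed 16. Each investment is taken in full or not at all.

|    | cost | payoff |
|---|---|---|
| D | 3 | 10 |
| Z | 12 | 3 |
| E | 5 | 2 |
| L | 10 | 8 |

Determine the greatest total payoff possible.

18

Treat it as a binary knapsack problem.
D + Z: cost 3 + 12 = 15 ≤ 16, payoff 10 + 3 = 13.
D + L: cost 3 + 10 = 13 ≤ 16, payoff 10 + 8 = 18.
Best is D and L with total payoff 18.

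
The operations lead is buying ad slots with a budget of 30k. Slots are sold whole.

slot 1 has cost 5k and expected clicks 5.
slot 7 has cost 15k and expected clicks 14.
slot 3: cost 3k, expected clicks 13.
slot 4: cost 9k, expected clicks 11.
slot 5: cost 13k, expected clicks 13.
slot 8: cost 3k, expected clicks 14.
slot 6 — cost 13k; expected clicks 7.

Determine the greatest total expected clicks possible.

Allowing fractional choices, the relaxed optimum would be about 53.0, but ad slots are indivisible.
slot 7 + slot 3 + slot 4 + slot 8: cost 15 + 3 + 9 + 3 = 30 ≤ 30, expected clicks 14 + 13 + 11 + 14 = 52.
slot 3 + slot 4 + slot 5 + slot 8: cost 3 + 9 + 13 + 3 = 28 ≤ 30, expected clicks 13 + 11 + 13 + 14 = 51.
Best is slot 7, slot 3, slot 4, and slot 8 with total expected clicks 52.

52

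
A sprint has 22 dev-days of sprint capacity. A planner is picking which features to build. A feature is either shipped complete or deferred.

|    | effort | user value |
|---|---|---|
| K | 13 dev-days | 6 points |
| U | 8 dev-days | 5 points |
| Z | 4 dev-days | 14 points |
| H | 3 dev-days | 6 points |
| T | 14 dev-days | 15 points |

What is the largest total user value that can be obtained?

Take Z, H, and T: effort 4 + 3 + 14 = 21 ≤ 22, user value 14 + 6 + 15 = 35.
No other feasible combination does better.

35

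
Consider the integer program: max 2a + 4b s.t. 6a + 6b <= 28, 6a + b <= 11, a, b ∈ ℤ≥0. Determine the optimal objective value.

16

Relaxing integrality, the LP optimum is 18.67 at (a,b) = (0, 4.67), which is not an integer point.
(a,b)=(0,4): 6·0+6·4=24≤28, 6·0+1·4=4≤11, objective 16.
(a,b)=(1,3): 6·1+6·3=24≤28, 6·1+1·3=9≤11, objective 14.
(a,b)=(0,3): 6·0+6·3=18≤28, 6·0+1·3=3≤11, objective 12.
No feasible integer point exceeds 16.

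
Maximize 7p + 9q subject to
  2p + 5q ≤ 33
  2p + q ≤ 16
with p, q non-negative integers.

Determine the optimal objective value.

(p,q)=(6,4): 2·6+5·4=32≤33, 2·6+1·4=16≤16, objective 78.
(p,q)=(4,5): 2·4+5·5=33≤33, 2·4+1·5=13≤16, objective 73.
(p,q)=(5,4): 2·5+5·4=30≤33, 2·5+1·4=14≤16, objective 71.
No feasible integer point exceeds 78.

78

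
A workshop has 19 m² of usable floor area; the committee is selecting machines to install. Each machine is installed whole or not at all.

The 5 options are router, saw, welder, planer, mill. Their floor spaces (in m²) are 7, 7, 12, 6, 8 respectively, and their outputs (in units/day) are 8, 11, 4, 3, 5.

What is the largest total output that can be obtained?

19

Treat it as a binary knapsack problem.
Take router and saw: floor space 7 + 7 = 14 ≤ 19, output 8 + 11 = 19.
No other feasible combination does better.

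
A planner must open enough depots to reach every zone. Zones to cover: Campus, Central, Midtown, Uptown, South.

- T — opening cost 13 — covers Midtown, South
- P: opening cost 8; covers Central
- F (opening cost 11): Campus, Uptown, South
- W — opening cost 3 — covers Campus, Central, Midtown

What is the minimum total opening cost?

This is a weighted set-cover instance.
Choose F and W: together they cover Campus, Central, Midtown, Uptown, South — every zone.
Total opening cost: 11 + 3 = 14.
No cover costs less than 14.

14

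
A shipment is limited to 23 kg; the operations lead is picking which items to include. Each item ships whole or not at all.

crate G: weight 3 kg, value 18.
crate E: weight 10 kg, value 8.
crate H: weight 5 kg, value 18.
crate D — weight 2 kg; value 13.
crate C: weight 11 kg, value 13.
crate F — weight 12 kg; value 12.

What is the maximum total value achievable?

62

crate G + crate H + crate D + crate F: weight 3 + 5 + 2 + 12 = 22 ≤ 23, value 18 + 18 + 13 + 12 = 61.
crate G + crate H + crate D + crate C: weight 3 + 5 + 2 + 11 = 21 ≤ 23, value 18 + 18 + 13 + 13 = 62.
Best is crate G, crate H, crate D, and crate C with total value 62.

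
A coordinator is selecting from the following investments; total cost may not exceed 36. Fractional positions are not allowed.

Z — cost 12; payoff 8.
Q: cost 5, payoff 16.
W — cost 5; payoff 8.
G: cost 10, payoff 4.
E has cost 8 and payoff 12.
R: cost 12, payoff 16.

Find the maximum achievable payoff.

52

Q + G + E + R: cost 5 + 10 + 8 + 12 = 35 ≤ 36, payoff 16 + 4 + 12 + 16 = 48.
Q + W + E + R: cost 5 + 5 + 8 + 12 = 30 ≤ 36, payoff 16 + 8 + 12 + 16 = 52.
Z + Q + W + R: cost 12 + 5 + 5 + 12 = 34 ≤ 36, payoff 8 + 16 + 8 + 16 = 48.
Best is Q, W, E, and R with total payoff 52.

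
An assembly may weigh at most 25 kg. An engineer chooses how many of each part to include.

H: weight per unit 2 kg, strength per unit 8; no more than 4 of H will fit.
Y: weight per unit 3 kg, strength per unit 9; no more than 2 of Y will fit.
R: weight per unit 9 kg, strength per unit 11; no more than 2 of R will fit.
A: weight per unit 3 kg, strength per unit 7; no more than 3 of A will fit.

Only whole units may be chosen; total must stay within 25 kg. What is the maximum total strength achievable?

71

This is a bounded integer knapsack.
H has the best ratio (8/2); taking only H gives at most 4×8 = 32 (stopped by the supply cap of 4).
Mixing does better — 4×H, 2×Y, and 3×A: weight 23 ≤ 25, strength 4·8 + 2·9 + 3·7 = 71.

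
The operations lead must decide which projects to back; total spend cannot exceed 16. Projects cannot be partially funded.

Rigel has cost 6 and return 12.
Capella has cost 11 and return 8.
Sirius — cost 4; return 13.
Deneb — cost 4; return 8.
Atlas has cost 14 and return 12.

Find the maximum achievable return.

Allowing fractional choices, the relaxed optimum would be about 34.7, but projects are indivisible.
Sirius + Deneb: cost 4 + 4 = 8 ≤ 16, return 13 + 8 = 21.
Rigel + Sirius: cost 6 + 4 = 10 ≤ 16, return 12 + 13 = 25.
Rigel + Sirius + Deneb: cost 6 + 4 + 4 = 14 ≤ 16, return 12 + 13 + 8 = 33.
Best is Rigel, Sirius, and Deneb with total return 33.

33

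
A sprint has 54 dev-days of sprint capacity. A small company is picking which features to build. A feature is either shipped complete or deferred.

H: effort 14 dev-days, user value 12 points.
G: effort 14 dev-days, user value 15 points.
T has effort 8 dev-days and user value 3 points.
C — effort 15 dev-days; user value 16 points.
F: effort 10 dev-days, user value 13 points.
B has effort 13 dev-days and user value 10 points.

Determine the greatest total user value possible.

56

This is a 0-1 knapsack instance.
G + C + F + B: effort 14 + 15 + 10 + 13 = 52 ≤ 54, user value 15 + 16 + 13 + 10 = 54.
H + G + C + F: effort 14 + 14 + 15 + 10 = 53 ≤ 54, user value 12 + 15 + 16 + 13 = 56.
Best is H, G, C, and F with total user value 56.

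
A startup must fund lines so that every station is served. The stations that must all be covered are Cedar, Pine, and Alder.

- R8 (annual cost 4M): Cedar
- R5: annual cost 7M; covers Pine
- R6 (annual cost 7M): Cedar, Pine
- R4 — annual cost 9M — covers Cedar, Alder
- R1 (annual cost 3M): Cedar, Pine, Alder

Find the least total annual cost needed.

3

R1 alone covers Cedar, Pine, Alder — every station.
Total annual cost: 3.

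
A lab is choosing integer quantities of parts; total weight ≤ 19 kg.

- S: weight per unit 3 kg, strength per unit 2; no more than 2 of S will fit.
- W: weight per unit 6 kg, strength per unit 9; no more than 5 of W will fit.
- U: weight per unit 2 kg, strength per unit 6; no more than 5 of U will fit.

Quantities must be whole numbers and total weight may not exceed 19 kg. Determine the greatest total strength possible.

This is a bounded integer knapsack.
1×W and 5×U: weight 16 ≤ 19, strength 1·9 + 5·6 = 39.
1×S, 1×W, and 5×U: weight 19 ≤ 19, strength 1·2 + 1·9 + 5·6 = 41.
Best is 41.

41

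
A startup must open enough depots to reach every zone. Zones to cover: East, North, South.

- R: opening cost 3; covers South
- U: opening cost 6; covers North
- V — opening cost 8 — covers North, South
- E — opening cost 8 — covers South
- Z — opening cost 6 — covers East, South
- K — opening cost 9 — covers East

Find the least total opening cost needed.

Choose U and Z: together they cover East, North, South — every zone.
Total opening cost: 6 + 6 = 12.

12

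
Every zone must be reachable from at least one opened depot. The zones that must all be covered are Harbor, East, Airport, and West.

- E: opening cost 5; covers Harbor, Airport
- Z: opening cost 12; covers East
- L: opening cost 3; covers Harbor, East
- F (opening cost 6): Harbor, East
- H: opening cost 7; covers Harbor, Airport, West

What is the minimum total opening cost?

10

This is an integer covering problem.
Choose L and H: together they cover Harbor, East, Airport, West — every zone.
Total opening cost: 3 + 7 = 10.
No cover costs less than 10.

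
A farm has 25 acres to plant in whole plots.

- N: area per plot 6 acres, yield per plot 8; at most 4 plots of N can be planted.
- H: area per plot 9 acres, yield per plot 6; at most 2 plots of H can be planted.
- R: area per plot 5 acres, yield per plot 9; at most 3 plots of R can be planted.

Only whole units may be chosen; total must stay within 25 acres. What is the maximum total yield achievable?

35

2×N and 2×R: area 22 ≤ 25, yield 2·8 + 2·9 = 34.
1×N and 3×R: area 21 ≤ 25, yield 1·8 + 3·9 = 35.
Best is 35.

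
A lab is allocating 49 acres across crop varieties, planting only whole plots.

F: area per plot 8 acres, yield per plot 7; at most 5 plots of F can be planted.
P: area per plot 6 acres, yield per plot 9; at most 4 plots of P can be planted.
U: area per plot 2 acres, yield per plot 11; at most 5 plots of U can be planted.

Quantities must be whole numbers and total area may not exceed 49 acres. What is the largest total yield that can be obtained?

U has the best ratio (11/2); taking only U gives at most 5×11 = 55 (stopped by the supply cap of 5).
Mixing does better — 1×F, 4×P, and 5×U: area 42 ≤ 49, yield 1·7 + 4·9 + 5·11 = 98.

98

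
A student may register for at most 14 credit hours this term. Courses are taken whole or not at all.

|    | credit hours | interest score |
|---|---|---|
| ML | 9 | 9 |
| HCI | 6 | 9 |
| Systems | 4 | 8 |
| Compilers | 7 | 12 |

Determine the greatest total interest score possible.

This is an integer program with binary decision variables.
Allowing fractional choices, the relaxed optimum would be about 24.5, but courses are indivisible.
HCI + Systems: credit hours 6 + 4 = 10 ≤ 14, interest score 9 + 8 = 17.
Systems + Compilers: credit hours 4 + 7 = 11 ≤ 14, interest score 8 + 12 = 20.
HCI + Compilers: credit hours 6 + 7 = 13 ≤ 14, interest score 9 + 12 = 21.
Best is HCI and Compilers with total interest score 21.

21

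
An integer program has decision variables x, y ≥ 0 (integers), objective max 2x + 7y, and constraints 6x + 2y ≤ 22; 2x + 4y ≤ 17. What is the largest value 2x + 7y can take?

The continuous relaxation peaks at (0, 4.25) with value 29.75; rounding to a feasible lattice point costs some objective.
(x,y)=(0,4): 6·0+2·4=8≤22, 2·0+4·4=16≤17, objective 28.
(x,y)=(1,3): 6·1+2·3=12≤22, 2·1+4·3=14≤17, objective 23.
(x,y)=(0,3): 6·0+2·3=6≤22, 2·0+4·3=12≤17, objective 21.
The best lattice point is (0,4), giving 28.

28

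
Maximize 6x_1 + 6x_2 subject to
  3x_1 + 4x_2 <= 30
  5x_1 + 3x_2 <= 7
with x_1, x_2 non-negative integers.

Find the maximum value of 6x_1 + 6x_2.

Relaxing integrality, the LP optimum is 14.00 at (x_1,x_2) = (0, 2.33), which is not an integer point.
(x_1,x_2)=(0,2) is feasible, giving 12.
(x_1,x_2)=(0,1) is feasible, giving 6.
Maximum is 12 at (x_1,x_2)=(0,2).

12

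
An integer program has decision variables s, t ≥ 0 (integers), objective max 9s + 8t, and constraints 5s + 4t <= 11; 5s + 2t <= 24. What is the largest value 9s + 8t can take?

18

(s,t)=(2,0) is feasible, giving 18.
(s,t)=(1,1) is feasible, giving 17.
(s,t)=(0,2) is feasible, giving 16.
(s,t)=(1,0) is feasible, giving 9.
Maximum is 18 at (s,t)=(2,0).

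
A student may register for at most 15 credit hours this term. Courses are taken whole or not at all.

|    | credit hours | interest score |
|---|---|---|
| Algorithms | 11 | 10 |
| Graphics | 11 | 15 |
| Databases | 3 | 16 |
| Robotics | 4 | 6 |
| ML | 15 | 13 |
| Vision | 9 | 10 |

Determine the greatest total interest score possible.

31

Take Graphics and Databases: credit hours 11 + 3 = 14 ≤ 15, interest score 15 + 16 = 31.
No other feasible combination does better.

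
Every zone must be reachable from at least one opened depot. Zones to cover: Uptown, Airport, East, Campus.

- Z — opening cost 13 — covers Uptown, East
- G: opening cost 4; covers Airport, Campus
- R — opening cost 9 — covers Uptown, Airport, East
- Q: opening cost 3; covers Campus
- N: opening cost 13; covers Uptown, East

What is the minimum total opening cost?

This is an integer covering problem.
The greedy cost-per-new-zone heuristic would pick G and R for 13, but a cheaper cover exists.
Choose R and Q: together they cover Uptown, Airport, East, Campus — every zone.
Total opening cost: 9 + 3 = 12.
No cover costs less than 12.

12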